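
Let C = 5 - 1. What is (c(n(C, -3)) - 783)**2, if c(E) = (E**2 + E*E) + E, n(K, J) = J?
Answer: 589824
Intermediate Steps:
C = 4
c(E) = E + 2*E**2 (c(E) = (E**2 + E**2) + E = 2*E**2 + E = E + 2*E**2)
(c(n(C, -3)) - 783)**2 = (-3*(1 + 2*(-3)) - 783)**2 = (-3*(1 - 6) - 783)**2 = (-3*(-5) - 783)**2 = (15 - 783)**2 = (-768)**2 = 589824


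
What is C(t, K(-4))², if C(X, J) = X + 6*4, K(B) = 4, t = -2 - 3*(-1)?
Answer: 625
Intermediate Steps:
t = 1 (t = -2 + 3 = 1)
C(X, J) = 24 + X (C(X, J) = X + 24 = 24 + X)
C(t, K(-4))² = (24 + 1)² = 25² = 625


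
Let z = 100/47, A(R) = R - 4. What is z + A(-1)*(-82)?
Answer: 19370/47 ≈ 412.13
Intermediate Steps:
A(R) = -4 + R
z = 100/47 (z = 100*(1/47) = 100/47 ≈ 2.1277)
z + A(-1)*(-82) = 100/47 + (-4 - 1)*(-82) = 100/47 - 5*(-82) = 100/47 + 410 = 19370/47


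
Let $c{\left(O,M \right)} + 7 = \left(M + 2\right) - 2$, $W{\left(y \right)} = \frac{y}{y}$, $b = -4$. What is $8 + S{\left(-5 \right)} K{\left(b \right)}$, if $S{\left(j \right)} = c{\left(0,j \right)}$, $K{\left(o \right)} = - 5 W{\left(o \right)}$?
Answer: $68$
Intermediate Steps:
$W{\left(y \right)} = 1$
$c{\left(O,M \right)} = -7 + M$ ($c{\left(O,M \right)} = -7 + \left(\left(M + 2\right) - 2\right) = -7 + \left(\left(2 + M\right) - 2\right) = -7 + M$)
$K{\left(o \right)} = -5$ ($K{\left(o \right)} = \left(-5\right) 1 = -5$)
$S{\left(j \right)} = -7 + j$
$8 + S{\left(-5 \right)} K{\left(b \right)} = 8 + \left(-7 - 5\right) \left(-5\right) = 8 - -60 = 8 + 60 = 68$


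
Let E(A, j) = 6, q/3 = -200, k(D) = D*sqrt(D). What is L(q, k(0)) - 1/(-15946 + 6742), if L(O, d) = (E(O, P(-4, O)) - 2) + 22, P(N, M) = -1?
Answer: 239305/9204 ≈ 26.000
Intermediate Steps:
k(D) = D**(3/2)
q = -600 (q = 3*(-200) = -600)
L(O, d) = 26 (L(O, d) = (6 - 2) + 22 = 4 + 22 = 26)
L(q, k(0)) - 1/(-15946 + 6742) = 26 - 1/(-15946 + 6742) = 26 - 1/(-9204) = 26 - 1*(-1/9204) = 26 + 1/9204 = 239305/9204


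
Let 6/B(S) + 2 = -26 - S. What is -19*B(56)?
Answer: 19/14 ≈ 1.3571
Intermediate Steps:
B(S) = 6/(-28 - S) (B(S) = 6/(-2 + (-26 - S)) = 6/(-28 - S))
-19*B(56) = -(-114)/(28 + 56) = -(-114)/84 = -19*(-1/14) = 19/14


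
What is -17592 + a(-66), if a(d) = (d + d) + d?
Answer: -17790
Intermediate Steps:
a(d) = 3*d (a(d) = 2*d + d = 3*d)
-17592 + a(-66) = -17592 + 3*(-66) = -17592 - 198 = -17790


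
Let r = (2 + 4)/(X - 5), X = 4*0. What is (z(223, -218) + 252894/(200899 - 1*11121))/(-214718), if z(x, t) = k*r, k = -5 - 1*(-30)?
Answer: 2720223/20374376302 ≈ 0.00013351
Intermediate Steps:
k = 25 (k = -5 + 30 = 25)
X = 0
r = -6/5 (r = (2 + 4)/(0 - 5) = 6/(-5) = 6*(-1/5) = -6/5 ≈ -1.2000)
z(x, t) = -30 (z(x, t) = 25*(-6/5) = -30)
(z(223, -218) + 252894/(200899 - 1*11121))/(-214718) = (-30 + 252894/(200899 - 1*11121))/(-214718) = (-30 + 252894/(200899 - 11121))*(-1/214718) = (-30 + 252894/189778)*(-1/214718) = (-30 + 252894*(1/189778))*(-1/214718) = (-30 + 126447/94889)*(-1/214718) = -2720223/94889*(-1/214718) = 2720223/20374376302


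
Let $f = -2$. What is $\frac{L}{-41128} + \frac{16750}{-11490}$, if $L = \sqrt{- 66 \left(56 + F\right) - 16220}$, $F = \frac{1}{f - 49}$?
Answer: $- \frac{1675}{1149} - \frac{5 i \sqrt{230214}}{699176} \approx -1.4578 - 0.0034312 i$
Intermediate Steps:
$F = - \frac{1}{51}$ ($F = \frac{1}{-2 - 49} = \frac{1}{-51} = - \frac{1}{51} \approx -0.019608$)
$L = \frac{5 i \sqrt{230214}}{17}$ ($L = \sqrt{- 66 \left(56 - \frac{1}{51}\right) - 16220} = \sqrt{\left(-66\right) \frac{2855}{51} - 16220} = \sqrt{- \frac{62810}{17} - 16220} = \sqrt{- \frac{338550}{17}} = \frac{5 i \sqrt{230214}}{17} \approx 141.12 i$)
$\frac{L}{-41128} + \frac{16750}{-11490} = \frac{\frac{5}{17} i \sqrt{230214}}{-41128} + \frac{16750}{-11490} = \frac{5 i \sqrt{230214}}{17} \left(- \frac{1}{41128}\right) + 16750 \left(- \frac{1}{11490}\right) = - \frac{5 i \sqrt{230214}}{699176} - \frac{1675}{1149} = - \frac{1675}{1149} - \frac{5 i \sqrt{230214}}{699176}$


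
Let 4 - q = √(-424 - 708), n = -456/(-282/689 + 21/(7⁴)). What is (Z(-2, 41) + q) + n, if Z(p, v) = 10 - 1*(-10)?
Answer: 36678976/31553 - 2*I*√283 ≈ 1162.5 - 33.645*I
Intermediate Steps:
n = 35921704/31553 (n = -456/(-282*1/689 + 21/2401) = -456/(-282/689 + 21*(1/2401)) = -456/(-282/689 + 3/343) = -456/(-94659/236327) = -456*(-236327/94659) = 35921704/31553 ≈ 1138.5)
Z(p, v) = 20 (Z(p, v) = 10 + 10 = 20)
q = 4 - 2*I*√283 (q = 4 - √(-424 - 708) = 4 - √(-1132) = 4 - 2*I*√283 ≈ 4.0 - 33.645*I)
(Z(-2, 41) + q) + n = (20 + (4 - 2*I*√283)) + 35921704/31553 = (24 - 2*I*√283) + 35921704/31553 = 36678976/31553 - 2*I*√283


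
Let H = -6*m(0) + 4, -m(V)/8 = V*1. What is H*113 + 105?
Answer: 557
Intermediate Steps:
m(V) = -8*V
H = 4 (H = -(-48)*0 + 4 = -6*0 + 4 = 0 + 4 = 4)
H*113 + 105 = 4*113 + 105 = 452 + 105 = 557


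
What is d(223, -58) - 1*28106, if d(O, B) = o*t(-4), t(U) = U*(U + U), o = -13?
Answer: -28522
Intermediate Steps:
t(U) = 2*U**2 (t(U) = U*(2*U) = 2*U**2)
d(O, B) = -416 (d(O, B) = -26*(-4)**2 = -26*16 = -13*32 = -416)
d(223, -58) - 1*28106 = -416 - 1*28106 = -416 - 28106 = -28522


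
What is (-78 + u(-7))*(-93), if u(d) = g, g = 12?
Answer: 6138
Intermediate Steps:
u(d) = 12
(-78 + u(-7))*(-93) = (-78 + 12)*(-93) = -66*(-93) = 6138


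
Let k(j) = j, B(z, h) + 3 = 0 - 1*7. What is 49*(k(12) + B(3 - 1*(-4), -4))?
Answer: 98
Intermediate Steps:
B(z, h) = -10 (B(z, h) = -3 + (0 - 1*7) = -3 + (0 - 7) = -3 - 7 = -10)
49*(k(12) + B(3 - 1*(-4), -4)) = 49*(12 - 10) = 49*2 = 98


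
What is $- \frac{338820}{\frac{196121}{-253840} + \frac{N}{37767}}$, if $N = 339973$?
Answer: $- \frac{3248191200369600}{78891844513} \approx -41173.0$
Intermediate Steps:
$- \frac{338820}{\frac{196121}{-253840} + \frac{N}{37767}} = - \frac{338820}{\frac{196121}{-253840} + \frac{339973}{37767}} = - \frac{338820}{196121 \left(- \frac{1}{253840}\right) + 339973 \cdot \frac{1}{37767}} = - \frac{338820}{- \frac{196121}{253840} + \frac{339973}{37767}} = - \frac{338820}{\frac{78891844513}{9586775280}} = \left(-338820\right) \frac{9586775280}{78891844513} = - \frac{3248191200369600}{78891844513}$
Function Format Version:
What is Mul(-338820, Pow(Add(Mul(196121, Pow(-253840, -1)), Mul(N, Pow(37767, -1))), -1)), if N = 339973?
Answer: Rational(-3248191200369600, 78891844513) ≈ -41173.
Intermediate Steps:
Mul(-338820, Pow(Add(Mul(196121, Pow(-253840, -1)), Mul(N, Pow(37767, -1))), -1)) = Mul(-338820, Pow(Add(Mul(196121, Pow(-253840, -1)), Mul(339973, Pow(37767, -1))), -1)) = Mul(-338820, Pow(Add(Mul(196121, Rational(-1, 253840)), Mul(339973, Rational(1, 37767))), -1)) = Mul(-338820, Pow(Add(Rational(-196121, 253840), Rational(339973, 37767)), -1)) = Mul(-338820, Pow(Rational(78891844513, 9586775280), -1)) = Mul(-338820, Rational(9586775280, 78891844513)) = Rational(-3248191200369600, 78891844513)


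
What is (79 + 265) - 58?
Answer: 286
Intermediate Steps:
(79 + 265) - 58 = 344 - 58 = 286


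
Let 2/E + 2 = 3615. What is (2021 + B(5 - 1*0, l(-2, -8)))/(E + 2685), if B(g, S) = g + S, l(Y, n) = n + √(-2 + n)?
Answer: 7291034/9700907 + 3613*I*√10/9700907 ≈ 0.75158 + 0.0011778*I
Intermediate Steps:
E = 2/3613 (E = 2/(-2 + 3615) = 2/3613 ≈ 0.00055356)
B(g, S) = S + g
(2021 + B(5 - 1*0, l(-2, -8)))/(E + 2685) = (2021 + ((-8 + √(-2 - 8)) + (5 - 1*0)))/(2/3613 + 2685) = (2021 + ((-8 + √(-10)) + (5 + 0)))/(9700907/3613) = (2021 + ((-8 + I*√10) + 5))*(3613/9700907) = (2021 + (-3 + I*√10))*(3613/9700907) = (2018 + I*√10)*(3613/9700907) = 7291034/9700907 + 3613*I*√10/9700907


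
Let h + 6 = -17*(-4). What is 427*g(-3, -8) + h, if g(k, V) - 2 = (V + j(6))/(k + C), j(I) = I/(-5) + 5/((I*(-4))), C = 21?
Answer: 1496477/2160 ≈ 692.81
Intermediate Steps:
j(I) = -5/(4*I) - I/5 (j(I) = I*(-⅕) + 5/((-4*I)) = -I/5 + 5*(-1/(4*I)) = -I/5 - 5/(4*I) = -5/(4*I) - I/5)
h = 62 (h = -6 - 17*(-4) = -6 + 68 = 62)
g(k, V) = 2 + (-169/120 + V)/(21 + k) (g(k, V) = 2 + (V + (-5/4/6 - ⅕*6))/(k + 21) = 2 + (V + (-5/4*⅙ - 6/5))/(21 + k) = 2 + (V + (-5/24 - 6/5))/(21 + k) = 2 + (V - 169/120)/(21 + k) = 2 + (-169/120 + V)/(21 + k))
427*g(-3, -8) + h = 427*((4871/120 - 8 + 2*(-3))/(21 - 3)) + 62 = 427*((4871/120 - 8 - 6)/18) + 62 = 427*((1/18)*(3191/120)) + 62 = 427*(3191/2160) + 62 = 1362557/2160 + 62 = 1496477/2160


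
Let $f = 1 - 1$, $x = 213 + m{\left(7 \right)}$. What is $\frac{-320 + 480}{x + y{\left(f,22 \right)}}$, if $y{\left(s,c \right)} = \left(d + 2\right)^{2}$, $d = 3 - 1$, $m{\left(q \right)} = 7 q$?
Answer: $\frac{80}{139} \approx 0.57554$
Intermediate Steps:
$d = 2$
$x = 262$ ($x = 213 + 7 \cdot 7 = 213 + 49 = 262$)
$f = 0$
$y{\left(s,c \right)} = 16$ ($y{\left(s,c \right)} = \left(2 + 2\right)^{2} = 4^{2} = 16$)
$\frac{-320 + 480}{x + y{\left(f,22 \right)}} = \frac{-320 + 480}{262 + 16} = \frac{160}{278} = 160 \cdot \frac{1}{278} = \frac{80}{139}$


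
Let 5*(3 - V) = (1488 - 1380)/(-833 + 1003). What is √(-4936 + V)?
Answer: I*√35641843/85 ≈ 70.236*I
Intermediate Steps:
V = 1221/425 (V = 3 - (1488 - 1380)/(5*(-833 + 1003)) = 3 - 108/(5*170) = 3 - ⅕*54/85 = 3 - 54/425 = 1221/425 ≈ 2.8729)
√(-4936 + V) = √(-4936 + 1221/425) = √(-2096579/425) = I*√35641843/85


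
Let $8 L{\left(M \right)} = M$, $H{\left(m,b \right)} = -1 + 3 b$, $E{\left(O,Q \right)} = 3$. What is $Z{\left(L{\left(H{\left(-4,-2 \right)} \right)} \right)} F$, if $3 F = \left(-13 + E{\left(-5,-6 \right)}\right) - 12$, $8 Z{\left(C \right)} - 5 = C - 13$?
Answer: $\frac{781}{96} \approx 8.1354$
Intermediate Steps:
$L{\left(M \right)} = \frac{M}{8}$
$Z{\left(C \right)} = -1 + \frac{C}{8}$ ($Z{\left(C \right)} = \frac{5}{8} + \frac{C - 13}{8} = \frac{5}{8} + \frac{-13 + C}{8} = \frac{5}{8} + \left(- \frac{13}{8} + \frac{C}{8}\right) = -1 + \frac{C}{8}$)
$F = - \frac{22}{3}$ ($F = \frac{\left(-13 + 3\right) - 12}{3} = \frac{-10 - 12}{3} = \frac{1}{3} \left(-22\right) = - \frac{22}{3} \approx -7.3333$)
$Z{\left(L{\left(H{\left(-4,-2 \right)} \right)} \right)} F = \left(-1 + \frac{\frac{1}{8} \left(-1 + 3 \left(-2\right)\right)}{8}\right) \left(- \frac{22}{3}\right) = \left(-1 + \frac{\frac{1}{8} \left(-1 - 6\right)}{8}\right) \left(- \frac{22}{3}\right) = \left(-1 + \frac{\frac{1}{8} \left(-7\right)}{8}\right) \left(- \frac{22}{3}\right) = \left(-1 + \frac{1}{8} \left(- \frac{7}{8}\right)\right) \left(- \frac{22}{3}\right) = \left(-1 - \frac{7}{64}\right) \left(- \frac{22}{3}\right) = \left(- \frac{71}{64}\right) \left(- \frac{22}{3}\right) = \frac{781}{96}$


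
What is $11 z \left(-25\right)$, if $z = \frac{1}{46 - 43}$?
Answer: $- \frac{275}{3} \approx -91.667$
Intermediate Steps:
$z = \frac{1}{3} \approx 0.33333$
$11 z \left(-25\right) = 11 \cdot \frac{1}{3} \left(-25\right) = \frac{11}{3} \left(-25\right) = - \frac{275}{3}$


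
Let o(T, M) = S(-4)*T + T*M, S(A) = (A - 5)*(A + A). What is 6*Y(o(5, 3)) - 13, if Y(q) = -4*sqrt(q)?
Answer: -13 - 120*sqrt(15) ≈ -477.76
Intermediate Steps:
S(A) = 2*A*(-5 + A) (S(A) = (-5 + A)*(2*A) = 2*A*(-5 + A))
o(T, M) = 72*T + M*T (o(T, M) = (2*(-4)*(-5 - 4))*T + T*M = (2*(-4)*(-9))*T + M*T = 72*T + M*T)
6*Y(o(5, 3)) - 13 = 6*(-4*sqrt(5)*sqrt(72 + 3)) - 13 = 6*(-4*5*sqrt(15)) - 13 = 6*(-20*sqrt(15)) - 13 = -120*sqrt(15) - 13 = -13 - 120*sqrt(15)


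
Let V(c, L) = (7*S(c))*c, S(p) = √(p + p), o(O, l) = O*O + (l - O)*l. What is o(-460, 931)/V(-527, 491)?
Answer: 1506621*I*√1054/3888206 ≈ 12.58*I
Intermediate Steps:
o(O, l) = O² + l*(l - O)
S(p) = √2*√p (S(p) = √(2*p) = √2*√p)
V(c, L) = 7*√2*c^(3/2) (V(c, L) = (7*(√2*√c))*c = (7*√2*√c)*c = 7*√2*c^(3/2))
o(-460, 931)/V(-527, 491) = ((-460)² + 931² - 1*(-460)*931)/((7*√2*(-527)^(3/2))) = (211600 + 866761 + 428260)/((7*√2*(-527*I*√527))) = 1506621/((-3689*I*√1054)) = 1506621*(I*√1054/3888206) = 1506621*I*√1054/3888206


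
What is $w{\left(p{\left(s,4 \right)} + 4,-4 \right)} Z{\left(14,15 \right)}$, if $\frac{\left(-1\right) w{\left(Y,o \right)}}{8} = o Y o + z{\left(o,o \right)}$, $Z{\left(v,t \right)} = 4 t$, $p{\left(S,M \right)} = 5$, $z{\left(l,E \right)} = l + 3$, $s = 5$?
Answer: $-68640$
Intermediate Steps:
$z{\left(l,E \right)} = 3 + l$
$w{\left(Y,o \right)} = -24 - 8 o - 8 Y o^{2}$ ($w{\left(Y,o \right)} = - 8 \left(o Y o + \left(3 + o\right)\right) = - 8 \left(Y o o + \left(3 + o\right)\right) = - 8 \left(Y o^{2} + \left(3 + o\right)\right) = - 8 \left(3 + o + Y o^{2}\right) = -24 - 8 o - 8 Y o^{2}$)
$w{\left(p{\left(s,4 \right)} + 4,-4 \right)} Z{\left(14,15 \right)} = \left(-24 - -32 - 8 \left(5 + 4\right) \left(-4\right)^{2}\right) 4 \cdot 15 = \left(-24 + 32 - 72 \cdot 16\right) 60 = \left(-24 + 32 - 1152\right) 60 = \left(-1144\right) 60 = -68640$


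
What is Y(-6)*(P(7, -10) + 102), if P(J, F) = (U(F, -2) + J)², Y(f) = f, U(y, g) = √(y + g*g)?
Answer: -870 - 84*I*√6 ≈ -870.0 - 205.76*I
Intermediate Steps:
U(y, g) = √(y + g²)
P(J, F) = (J + √(4 + F))² (P(J, F) = (√(F + (-2)²) + J)² = (√(F + 4) + J)² = (√(4 + F) + J)² = (J + √(4 + F))²)
Y(-6)*(P(7, -10) + 102) = -6*((7 + √(4 - 10))² + 102) = -6*((7 + √(-6))² + 102) = -6*((7 + I*√6)² + 102) = -6*(102 + (7 + I*√6)²) = -612 - 6*(7 + I*√6)²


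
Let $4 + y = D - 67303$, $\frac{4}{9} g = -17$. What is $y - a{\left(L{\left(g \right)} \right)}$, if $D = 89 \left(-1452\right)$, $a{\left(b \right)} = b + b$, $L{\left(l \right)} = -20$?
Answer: $-196495$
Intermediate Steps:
$g = - \frac{153}{4}$ ($g = \frac{9}{4} \left(-17\right) = - \frac{153}{4} \approx -38.25$)
$a{\left(b \right)} = 2 b$
$D = -129228$
$y = -196535$ ($y = -4 - 196531 = -196535$)
$y - a{\left(L{\left(g \right)} \right)} = -196535 - 2 \left(-20\right) = -196535 - -40 = -196535 + 40 = -196495$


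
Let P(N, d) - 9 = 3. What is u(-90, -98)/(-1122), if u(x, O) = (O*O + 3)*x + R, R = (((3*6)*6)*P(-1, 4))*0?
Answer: 144105/187 ≈ 770.62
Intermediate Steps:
P(N, d) = 12 (P(N, d) = 9 + 3 = 12)
R = 0 (R = (((3*6)*6)*12)*0 = ((18*6)*12)*0 = (108*12)*0 = 1296*0 = 0)
u(x, O) = x*(3 + O²) (u(x, O) = (O*O + 3)*x + 0 = (O² + 3)*x + 0 = (3 + O²)*x + 0 = x*(3 + O²) + 0 = x*(3 + O²))
u(-90, -98)/(-1122) = -90*(3 + (-98)²)/(-1122) = -90*(3 + 9604)*(-1/1122) = -90*9607*(-1/1122) = -864630*(-1/1122) = 144105/187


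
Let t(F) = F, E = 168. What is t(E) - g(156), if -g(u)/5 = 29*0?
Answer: 168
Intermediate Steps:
g(u) = 0 (g(u) = -145*0 = -5*0 = 0)
t(E) - g(156) = 168 - 1*0 = 168 + 0 = 168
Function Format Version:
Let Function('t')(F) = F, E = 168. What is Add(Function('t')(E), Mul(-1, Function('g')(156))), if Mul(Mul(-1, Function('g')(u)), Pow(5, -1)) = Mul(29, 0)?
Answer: 168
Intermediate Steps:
Function('g')(u) = 0 (Function('g')(u) = Mul(-5, Mul(29, 0)) = Mul(-5, 0) = 0)
Add(Function('t')(E), Mul(-1, Function('g')(156))) = Add(168, Mul(-1, 0)) = Add(168, 0) = 168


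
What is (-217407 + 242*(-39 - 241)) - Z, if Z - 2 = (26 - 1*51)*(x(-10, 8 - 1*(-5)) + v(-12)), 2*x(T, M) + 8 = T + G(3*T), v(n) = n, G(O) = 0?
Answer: -285694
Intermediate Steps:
x(T, M) = -4 + T/2 (x(T, M) = -4 + (T + 0)/2 = -4 + T/2)
Z = 527 (Z = 2 + (26 - 1*51)*((-4 + (½)*(-10)) - 12) = 2 + (26 - 51)*((-4 - 5) - 12) = 2 - 25*(-9 - 12) = 2 - 25*(-21) = 2 + 525 = 527)
(-217407 + 242*(-39 - 241)) - Z = (-217407 + 242*(-39 - 241)) - 1*527 = (-217407 + 242*(-280)) - 527 = (-217407 - 67760) - 527 = -285167 - 527 = -285694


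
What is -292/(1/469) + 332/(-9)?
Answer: -1232864/9 ≈ -1.3699e+5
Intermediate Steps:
-292/(1/469) + 332/(-9) = -292/1/469 + 332*(-1/9) = -292*469 - 332/9 = -136948 - 332/9 = -1232864/9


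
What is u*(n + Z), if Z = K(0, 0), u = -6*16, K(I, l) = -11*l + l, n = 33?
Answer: -3168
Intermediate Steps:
K(I, l) = -10*l
u = -96
Z = 0 (Z = -10*0 = 0)
u*(n + Z) = -96*(33 + 0) = -96*33 = -3168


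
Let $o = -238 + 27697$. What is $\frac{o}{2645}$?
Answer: $\frac{27459}{2645} \approx 10.381$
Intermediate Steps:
$o = 27459$
$\frac{o}{2645} = \frac{27459}{2645}$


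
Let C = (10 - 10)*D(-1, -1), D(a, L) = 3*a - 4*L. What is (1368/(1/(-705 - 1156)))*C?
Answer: 0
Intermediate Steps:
D(a, L) = -4*L + 3*a
C = 0 (C = (10 - 10)*(-4*(-1) + 3*(-1)) = 0*(4 - 3) = 0*1 = 0)
(1368/(1/(-705 - 1156)))*C = (1368/(1/(-705 - 1156)))*0 = (1368/(1/(-1861)))*0 = (1368/(-1/1861))*0 = (1368*(-1861))*0 = -2545848*0 = 0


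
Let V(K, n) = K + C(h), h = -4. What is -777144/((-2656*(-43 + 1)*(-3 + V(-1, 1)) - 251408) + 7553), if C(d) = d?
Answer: 259048/378757 ≈ 0.68394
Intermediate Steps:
V(K, n) = -4 + K (V(K, n) = K - 4 = -4 + K)
-777144/((-2656*(-43 + 1)*(-3 + V(-1, 1)) - 251408) + 7553) = -777144/((-2656*(-43 + 1)*(-3 + (-4 - 1)) - 251408) + 7553) = -777144/((-(-111552)*(-3 - 5) - 251408) + 7553) = -777144/((-(-111552)*(-8) - 251408) + 7553) = -777144/((-2656*336 - 251408) + 7553) = -777144/((-892416 - 251408) + 7553) = -777144/(-1143824 + 7553) = -777144/(-1136271) = -777144*(-1/1136271) = 259048/378757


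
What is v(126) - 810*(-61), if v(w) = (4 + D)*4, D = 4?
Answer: 49442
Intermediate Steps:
v(w) = 32 (v(w) = (4 + 4)*4 = 8*4 = 32)
v(126) - 810*(-61) = 32 - 810*(-61) = 32 + 49410 = 49442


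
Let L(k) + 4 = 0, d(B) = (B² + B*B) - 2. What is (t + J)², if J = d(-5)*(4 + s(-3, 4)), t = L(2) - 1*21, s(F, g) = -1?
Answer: 14161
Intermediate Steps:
d(B) = -2 + 2*B² (d(B) = (B² + B²) - 2 = 2*B² - 2 = -2 + 2*B²)
L(k) = -4 (L(k) = -4 + 0 = -4)
t = -25 (t = -4 - 1*21 = -4 - 21 = -25)
J = 144 (J = (-2 + 2*(-5)²)*(4 - 1) = (-2 + 2*25)*3 = (-2 + 50)*3 = 48*3 = 144)
(t + J)² = (-25 + 144)² = 119² = 14161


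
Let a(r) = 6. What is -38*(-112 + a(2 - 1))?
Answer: 4028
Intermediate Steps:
-38*(-112 + a(2 - 1)) = -38*(-112 + 6) = -38*(-106) = 4028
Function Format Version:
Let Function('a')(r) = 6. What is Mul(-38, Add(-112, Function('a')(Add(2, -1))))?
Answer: 4028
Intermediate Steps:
Mul(-38, Add(-112, Function('a')(Add(2, -1)))) = Mul(-38, Add(-112, 6)) = Mul(-38, -106) = 4028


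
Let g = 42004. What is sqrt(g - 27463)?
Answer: sqrt(14541) ≈ 120.59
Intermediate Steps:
sqrt(g - 27463) = sqrt(42004 - 27463) = sqrt(14541)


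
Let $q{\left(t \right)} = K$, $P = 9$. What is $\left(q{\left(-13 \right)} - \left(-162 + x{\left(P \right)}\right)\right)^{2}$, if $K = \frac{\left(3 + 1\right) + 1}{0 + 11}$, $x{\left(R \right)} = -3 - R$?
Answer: $\frac{3682561}{121} \approx 30434.0$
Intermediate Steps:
$K = \frac{5}{11}$ ($K = \frac{4 + 1}{11} = 5 \cdot \frac{1}{11} = \frac{5}{11} \approx 0.45455$)
$q{\left(t \right)} = \frac{5}{11}$
$\left(q{\left(-13 \right)} - \left(-162 + x{\left(P \right)}\right)\right)^{2} = \left(\frac{5}{11} + \left(162 - \left(-3 - 9\right)\right)\right)^{2} = \left(\frac{5}{11} + \left(162 - -12\right)\right)^{2} = \left(\frac{5}{11} + \left(162 + 12\right)\right)^{2} = \left(\frac{5}{11} + 174\right)^{2} = \left(\frac{1919}{11}\right)^{2} = \frac{3682561}{121}$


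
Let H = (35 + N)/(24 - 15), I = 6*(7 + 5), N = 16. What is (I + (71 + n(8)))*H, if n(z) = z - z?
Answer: 2431/3 ≈ 810.33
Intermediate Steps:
n(z) = 0
I = 72 (I = 6*12 = 72)
H = 17/3 (H = (35 + 16)/(24 - 15) = 51/9 = 51*(⅑) = 17/3 ≈ 5.6667)
(I + (71 + n(8)))*H = (72 + (71 + 0))*(17/3) = (72 + 71)*(17/3) = 143*(17/3) = 2431/3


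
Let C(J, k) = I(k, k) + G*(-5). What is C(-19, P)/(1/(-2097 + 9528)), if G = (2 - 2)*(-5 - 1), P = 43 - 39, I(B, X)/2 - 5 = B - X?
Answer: 74310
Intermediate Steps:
I(B, X) = 10 - 2*X + 2*B (I(B, X) = 10 + 2*(B - X) = 10 + (-2*X + 2*B) = 10 - 2*X + 2*B)
P = 4
G = 0 (G = 0*(-6) = 0)
C(J, k) = 10 (C(J, k) = (10 - 2*k + 2*k) + 0*(-5) = 10 + 0 = 10)
C(-19, P)/(1/(-2097 + 9528)) = 10/(1/(-2097 + 9528)) = 10/(1/7431) = 10*7431 = 74310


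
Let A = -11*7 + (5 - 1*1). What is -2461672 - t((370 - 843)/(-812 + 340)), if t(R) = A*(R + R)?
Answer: -580920063/236 ≈ -2.4615e+6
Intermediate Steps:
A = -73 (A = -77 + (5 - 1) = -77 + 4 = -73)
t(R) = -146*R (t(R) = -73*(R + R) = -146*R)
-2461672 - t((370 - 843)/(-812 + 340)) = -2461672 - (-146)*(370 - 843)/(-812 + 340) = -2461672 - (-146)*(-473/(-472)) = -2461672 - (-146)*(-473*(-1/472)) = -2461672 - (-146)*473/472 = -2461672 - 1*(-34529/236) = -2461672 + 34529/236 = -580920063/236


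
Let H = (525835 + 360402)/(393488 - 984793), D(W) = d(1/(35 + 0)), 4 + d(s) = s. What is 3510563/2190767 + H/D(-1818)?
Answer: 6481671405230/3273858106363 ≈ 1.9798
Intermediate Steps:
d(s) = -4 + s
D(W) = -139/35 (D(W) = -4 + 1/(35 + 0) = -4 + 1/35 = -139/35)
H = -80567/53755 (H = 886237/(-591305) = 886237*(-1/591305) = -80567/53755 ≈ -1.4988)
3510563/2190767 + H/D(-1818) = 3510563/2190767 - 80567/(53755*(-139/35)) = 3510563*(1/2190767) - 80567/53755*(-35/139) = 3510563/2190767 + 563969/1494389 = 6481671405230/3273858106363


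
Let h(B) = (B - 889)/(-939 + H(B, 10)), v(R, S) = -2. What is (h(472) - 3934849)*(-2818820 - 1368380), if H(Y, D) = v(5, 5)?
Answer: 15503914002502400/941 ≈ 1.6476e+13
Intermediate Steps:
H(Y, D) = -2
h(B) = 889/941 - B/941 (h(B) = (B - 889)/(-939 - 2) = (-889 + B)/(-941) = (-889 + B)*(-1/941) = 889/941 - B/941)
(h(472) - 3934849)*(-2818820 - 1368380) = ((889/941 - 1/941*472) - 3934849)*(-2818820 - 1368380) = ((889/941 - 472/941) - 3934849)*(-4187200) = (417/941 - 3934849)*(-4187200) = -3702692492/941*(-4187200) = 15503914002502400/941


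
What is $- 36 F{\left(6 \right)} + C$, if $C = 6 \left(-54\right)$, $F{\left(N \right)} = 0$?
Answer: $-324$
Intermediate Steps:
$C = -324$
$- 36 F{\left(6 \right)} + C = \left(-36\right) 0 - 324 = 0 - 324 = -324$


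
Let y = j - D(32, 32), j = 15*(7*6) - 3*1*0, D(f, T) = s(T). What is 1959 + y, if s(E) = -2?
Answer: 2591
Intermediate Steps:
D(f, T) = -2
j = 630 (j = 15*42 - 3*0 = 630 + 0 = 630)
y = 632 (y = 630 - 1*(-2) = 630 + 2 = 632)
1959 + y = 1959 + 632 = 2591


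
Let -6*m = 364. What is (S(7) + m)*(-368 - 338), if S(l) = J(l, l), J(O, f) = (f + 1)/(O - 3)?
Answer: 124256/3 ≈ 41419.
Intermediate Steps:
J(O, f) = (1 + f)/(-3 + O)
S(l) = (1 + l)/(-3 + l)
m = -182/3 (m = -1/6*364 = -182/3 ≈ -60.667)
(S(7) + m)*(-368 - 338) = ((1 + 7)/(-3 + 7) - 182/3)*(-368 - 338) = (8/4 - 182/3)*(-706) = ((1/4)*8 - 182/3)*(-706) = (2 - 182/3)*(-706) = -176/3*(-706) = 124256/3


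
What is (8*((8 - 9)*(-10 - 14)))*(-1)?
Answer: -192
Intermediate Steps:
(8*((8 - 9)*(-10 - 14)))*(-1) = (8*(-1*(-24)))*(-1) = (8*24)*(-1) = 192*(-1) = -192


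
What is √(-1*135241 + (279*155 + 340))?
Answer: 6*I*√2546 ≈ 302.75*I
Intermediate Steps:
√(-1*135241 + (279*155 + 340)) = √(-135241 + (43245 + 340)) = √(-135241 + 43585) = √(-91656) = 6*I*√2546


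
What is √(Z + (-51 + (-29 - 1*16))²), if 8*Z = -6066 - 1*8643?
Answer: √118038/4 ≈ 85.892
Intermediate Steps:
Z = -14709/8 (Z = (-6066 - 1*8643)/8 = (-6066 - 8643)/8 = (⅛)*(-14709) = -14709/8 ≈ -1838.6)
√(Z + (-51 + (-29 - 1*16))²) = √(-14709/8 + (-51 + (-29 - 1*16))²) = √(-14709/8 + (-51 + (-29 - 16))²) = √(-14709/8 + (-51 - 45)²) = √(-14709/8 + (-96)²) = √(-14709/8 + 9216) = √(59019/8) = √118038/4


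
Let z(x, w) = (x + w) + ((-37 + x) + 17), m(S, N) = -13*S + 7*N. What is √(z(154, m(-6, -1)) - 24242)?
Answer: I*√23883 ≈ 154.54*I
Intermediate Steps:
z(x, w) = -20 + w + 2*x (z(x, w) = (w + x) + (-20 + x) = -20 + w + 2*x)
√(z(154, m(-6, -1)) - 24242) = √((-20 + (-13*(-6) + 7*(-1)) + 2*154) - 24242) = √((-20 + (78 - 7) + 308) - 24242) = √((-20 + 71 + 308) - 24242) = √(359 - 24242) = √(-23883) = I*√23883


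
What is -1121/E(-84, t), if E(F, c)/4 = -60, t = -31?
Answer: 1121/240 ≈ 4.6708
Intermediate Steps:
E(F, c) = -240 (E(F, c) = 4*(-60) = -240)
-1121/E(-84, t) = -1121/(-240) = -1121*(-1/240) = 1121/240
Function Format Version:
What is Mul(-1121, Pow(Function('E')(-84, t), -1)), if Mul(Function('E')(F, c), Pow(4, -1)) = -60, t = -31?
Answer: Rational(1121, 240) ≈ 4.6708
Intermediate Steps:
Function('E')(F, c) = -240 (Function('E')(F, c) = Mul(4, -60) = -240)
Mul(-1121, Pow(Function('E')(-84, t), -1)) = Mul(-1121, Pow(-240, -1)) = Mul(-1121, Rational(-1, 240)) = Rational(1121, 240)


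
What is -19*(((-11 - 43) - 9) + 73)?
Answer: -190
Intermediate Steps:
-19*(((-11 - 43) - 9) + 73) = -19*((-54 - 9) + 73) = -19*(-63 + 73) = -19*10 = -190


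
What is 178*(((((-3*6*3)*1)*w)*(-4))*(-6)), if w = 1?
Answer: -230688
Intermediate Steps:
178*(((((-3*6*3)*1)*w)*(-4))*(-6)) = 178*(((((-3*6*3)*1)*1)*(-4))*(-6)) = 178*((((-18*3*1)*1)*(-4))*(-6)) = 178*(((-54*1*1)*(-4))*(-6)) = 178*((-54*1*(-4))*(-6)) = 178*(-54*(-4)*(-6)) = 178*(216*(-6)) = 178*(-1296) = -230688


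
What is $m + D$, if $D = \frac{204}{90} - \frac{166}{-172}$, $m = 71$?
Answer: $\frac{95759}{1290} \approx 74.232$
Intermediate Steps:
$D = \frac{4169}{1290}$ ($D = 204 \cdot \frac{1}{90} - - \frac{83}{86} = \frac{34}{15} + \frac{83}{86} = \frac{4169}{1290} \approx 3.2318$)
$m + D = 71 + \frac{4169}{1290} = \frac{95759}{1290}$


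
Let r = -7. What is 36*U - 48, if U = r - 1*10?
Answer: -660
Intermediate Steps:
U = -17 (U = -7 - 1*10 = -7 - 10 = -17)
36*U - 48 = 36*(-17) - 48 = -612 - 48 = -660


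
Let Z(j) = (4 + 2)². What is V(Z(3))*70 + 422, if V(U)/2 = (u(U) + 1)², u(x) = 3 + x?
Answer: 224422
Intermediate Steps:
Z(j) = 36 (Z(j) = 6² = 36)
V(U) = 2*(4 + U)² (V(U) = 2*((3 + U) + 1)² = 2*(4 + U)²)
V(Z(3))*70 + 422 = (2*(4 + 36)²)*70 + 422 = (2*40²)*70 + 422 = (2*1600)*70 + 422 = 3200*70 + 422 = 224000 + 422 = 224422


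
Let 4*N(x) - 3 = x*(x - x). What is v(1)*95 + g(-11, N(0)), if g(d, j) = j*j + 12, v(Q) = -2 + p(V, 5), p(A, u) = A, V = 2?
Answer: 201/16 ≈ 12.563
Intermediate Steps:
v(Q) = 0 (v(Q) = -2 + 2 = 0)
N(x) = 3/4 (N(x) = 3/4 + (x*(x - x))/4 = 3/4 + (x*0)/4 = 3/4 + (1/4)*0 = 3/4 + 0 = 3/4)
g(d, j) = 12 + j**2 (g(d, j) = j**2 + 12 = 12 + j**2)
v(1)*95 + g(-11, N(0)) = 0*95 + (12 + (3/4)**2) = 0 + (12 + 9/16) = 0 + 201/16 = 201/16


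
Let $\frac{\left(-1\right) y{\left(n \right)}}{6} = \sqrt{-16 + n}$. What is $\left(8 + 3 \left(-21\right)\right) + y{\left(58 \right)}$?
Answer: $-55 - 6 \sqrt{42} \approx -93.884$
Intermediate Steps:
$y{\left(n \right)} = - 6 \sqrt{-16 + n}$
$\left(8 + 3 \left(-21\right)\right) + y{\left(58 \right)} = \left(8 + 3 \left(-21\right)\right) - 6 \sqrt{-16 + 58} = \left(8 - 63\right) - 6 \sqrt{42} = -55 - 6 \sqrt{42}$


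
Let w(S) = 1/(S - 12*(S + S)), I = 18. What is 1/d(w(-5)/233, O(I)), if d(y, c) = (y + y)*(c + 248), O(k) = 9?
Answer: 26795/514 ≈ 52.130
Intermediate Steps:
w(S) = -1/(23*S) (w(S) = 1/(S - 24*S) = 1/(-23*S) = -1/(23*S))
d(y, c) = 2*y*(248 + c) (d(y, c) = (2*y)*(248 + c) = 2*y*(248 + c))
1/d(w(-5)/233, O(I)) = 1/(2*(-1/23/(-5)/233)*(248 + 9)) = 1/(2*(-1/23*(-⅕)*(1/233))*257) = 1/(2*((1/115)*(1/233))*257) = 1/(2*(1/26795)*257) = 1/(514/26795) = 26795/514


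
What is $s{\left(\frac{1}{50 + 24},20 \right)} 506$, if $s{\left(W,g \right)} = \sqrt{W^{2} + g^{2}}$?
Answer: $\frac{253 \sqrt{2190401}}{37} \approx 10120.0$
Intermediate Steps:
$s{\left(\frac{1}{50 + 24},20 \right)} 506 = \sqrt{\left(\frac{1}{50 + 24}\right)^{2} + 20^{2}} \cdot 506 = \sqrt{\left(\frac{1}{74}\right)^{2} + 400} \cdot 506 = \sqrt{\frac{1}{5476} + 400} \cdot 506 = \sqrt{\frac{2190401}{5476}} \cdot 506 = \frac{\sqrt{2190401}}{74} \cdot 506 = \frac{253 \sqrt{2190401}}{37}$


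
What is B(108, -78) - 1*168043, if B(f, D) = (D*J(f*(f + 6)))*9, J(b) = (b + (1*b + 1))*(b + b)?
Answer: -425669100043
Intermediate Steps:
J(b) = 2*b*(1 + 2*b) (J(b) = (b + (b + 1))*(2*b) = (b + (1 + b))*(2*b) = (1 + 2*b)*(2*b) = 2*b*(1 + 2*b))
B(f, D) = 18*D*f*(1 + 2*f*(6 + f))*(6 + f) (B(f, D) = (D*(2*(f*(f + 6))*(1 + 2*(f*(f + 6)))))*9 = (D*(2*(f*(6 + f))*(1 + 2*(f*(6 + f)))))*9 = (D*(2*(f*(6 + f))*(1 + 2*f*(6 + f))))*9 = (D*(2*f*(1 + 2*f*(6 + f))*(6 + f)))*9 = (2*D*f*(1 + 2*f*(6 + f))*(6 + f))*9 = 18*D*f*(1 + 2*f*(6 + f))*(6 + f))
B(108, -78) - 1*168043 = 18*(-78)*108*(1 + 2*108*(6 + 108))*(6 + 108) - 1*168043 = 18*(-78)*108*(1 + 2*108*114)*114 - 168043 = 18*(-78)*108*(1 + 24624)*114 - 168043 = 18*(-78)*108*24625*114 - 168043 = -425668932000 - 168043 = -425669100043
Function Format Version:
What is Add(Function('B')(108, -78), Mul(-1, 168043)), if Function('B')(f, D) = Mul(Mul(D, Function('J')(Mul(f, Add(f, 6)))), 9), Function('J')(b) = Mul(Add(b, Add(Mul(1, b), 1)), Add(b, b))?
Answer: -425669100043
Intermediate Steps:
Function('J')(b) = Mul(2, b, Add(1, Mul(2, b))) (Function('J')(b) = Mul(Add(b, Add(b, 1)), Mul(2, b)) = Mul(Add(b, Add(1, b)), Mul(2, b)) = Mul(Add(1, Mul(2, b)), Mul(2, b)) = Mul(2, b, Add(1, Mul(2, b))))
Function('B')(f, D) = Mul(18, D, f, Add(1, Mul(2, f, Add(6, f))), Add(6, f)) (Function('B')(f, D) = Mul(Mul(D, Mul(2, Mul(f, Add(f, 6)), Add(1, Mul(2, Mul(f, Add(f, 6)))))), 9) = Mul(Mul(D, Mul(2, Mul(f, Add(6, f)), Add(1, Mul(2, Mul(f, Add(6, f)))))), 9) = Mul(Mul(D, Mul(2, Mul(f, Add(6, f)), Add(1, Mul(2, f, Add(6, f))))), 9) = Mul(Mul(D, Mul(2, f, Add(1, Mul(2, f, Add(6, f))), Add(6, f))), 9) = Mul(Mul(2, D, f, Add(1, Mul(2, f, Add(6, f))), Add(6, f)), 9) = Mul(18, D, f, Add(1, Mul(2, f, Add(6, f))), Add(6, f)))
Add(Function('B')(108, -78), Mul(-1, 168043)) = Add(Mul(18, -78, 108, Add(1, Mul(2, 108, Add(6, 108))), Add(6, 108)), Mul(-1, 168043)) = Add(Mul(18, -78, 108, Add(1, Mul(2, 108, 114)), 114), -168043) = Add(Mul(18, -78, 108, Add(1, 24624), 114), -168043) = Add(Mul(18, -78, 108, 24625, 114), -168043) = Add(-425668932000, -168043) = -425669100043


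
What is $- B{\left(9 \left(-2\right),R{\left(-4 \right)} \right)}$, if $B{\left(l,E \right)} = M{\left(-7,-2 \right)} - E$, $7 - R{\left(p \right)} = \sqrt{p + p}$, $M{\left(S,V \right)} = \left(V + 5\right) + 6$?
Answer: $-2 - 2 i \sqrt{2} \approx -2.0 - 2.8284 i$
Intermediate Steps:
$M{\left(S,V \right)} = 11 + V$ ($M{\left(S,V \right)} = \left(5 + V\right) + 6 = 11 + V$)
$R{\left(p \right)} = 7 - \sqrt{2} \sqrt{p}$ ($R{\left(p \right)} = 7 - \sqrt{p + p} = 7 - \sqrt{2 p} = 7 - \sqrt{2} \sqrt{p}$)
$B{\left(l,E \right)} = 9 - E$ ($B{\left(l,E \right)} = \left(11 - 2\right) - E = 9 - E$)
$- B{\left(9 \left(-2\right),R{\left(-4 \right)} \right)} = - (9 - \left(7 - \sqrt{2} \sqrt{-4}\right)) = - (9 - \left(7 - \sqrt{2} \cdot 2 i\right)) = - (9 - \left(7 - 2 i \sqrt{2}\right)) = - (2 + 2 i \sqrt{2}) = -2 - 2 i \sqrt{2}$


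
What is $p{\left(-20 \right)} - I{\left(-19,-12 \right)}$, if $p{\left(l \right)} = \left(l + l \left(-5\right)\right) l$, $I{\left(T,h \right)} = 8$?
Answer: $-1608$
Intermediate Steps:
$p{\left(l \right)} = - 4 l^{2}$ ($p{\left(l \right)} = \left(l - 5 l\right) l = - 4 l l = - 4 l^{2}$)
$p{\left(-20 \right)} - I{\left(-19,-12 \right)} = - 4 \left(-20\right)^{2} - 8 = \left(-4\right) 400 - 8 = -1600 - 8 = -1608$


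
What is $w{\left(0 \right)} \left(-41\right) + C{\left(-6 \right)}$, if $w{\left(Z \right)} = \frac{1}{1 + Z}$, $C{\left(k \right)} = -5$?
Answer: $-46$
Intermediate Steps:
$w{\left(0 \right)} \left(-41\right) + C{\left(-6 \right)} = \frac{1}{1 + 0} \left(-41\right) - 5 = 1^{-1} \left(-41\right) - 5 = 1 \left(-41\right) - 5 = -41 - 5 = -46$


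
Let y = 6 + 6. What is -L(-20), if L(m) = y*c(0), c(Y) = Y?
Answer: 0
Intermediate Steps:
y = 12
L(m) = 0 (L(m) = 12*0 = 0)
-L(-20) = -1*0 = 0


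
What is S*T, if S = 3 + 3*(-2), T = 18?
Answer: -54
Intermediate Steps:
S = -3 (S = 3 - 6 = -3)
S*T = -3*18 = -54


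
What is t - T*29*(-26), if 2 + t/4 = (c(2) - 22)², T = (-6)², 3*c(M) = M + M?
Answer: 259600/9 ≈ 28844.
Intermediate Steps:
c(M) = 2*M/3 (c(M) = (M + M)/3 = (2*M)/3 = 2*M/3)
T = 36
t = 15304/9 (t = -8 + 4*((⅔)*2 - 22)² = -8 + 4*(4/3 - 22)² = -8 + 4*(-62/3)² = -8 + 4*(3844/9) = -8 + 15376/9 = 15304/9 ≈ 1700.4)
t - T*29*(-26) = 15304/9 - 36*29*(-26) = 15304/9 - 1044*(-26) = 15304/9 - 1*(-27144) = 15304/9 + 27144 = 259600/9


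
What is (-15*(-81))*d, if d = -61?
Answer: -74115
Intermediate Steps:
(-15*(-81))*d = -15*(-81)*(-61) = 1215*(-61) = -74115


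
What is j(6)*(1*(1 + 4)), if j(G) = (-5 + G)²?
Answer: 5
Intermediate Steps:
j(6)*(1*(1 + 4)) = (-5 + 6)²*(1*(1 + 4)) = 1²*(1*5) = 1*5 = 5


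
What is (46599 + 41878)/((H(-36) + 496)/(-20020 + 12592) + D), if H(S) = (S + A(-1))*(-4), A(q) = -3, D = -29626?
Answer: -164301789/55015645 ≈ -2.9865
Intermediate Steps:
H(S) = 12 - 4*S (H(S) = (S - 3)*(-4) = (-3 + S)*(-4) = 12 - 4*S)
(46599 + 41878)/((H(-36) + 496)/(-20020 + 12592) + D) = (46599 + 41878)/(((12 - 4*(-36)) + 496)/(-20020 + 12592) - 29626) = 88477/(((12 + 144) + 496)/(-7428) - 29626) = 88477/((156 + 496)*(-1/7428) - 29626) = 88477/(652*(-1/7428) - 29626) = 88477/(-163/1857 - 29626) = 88477/(-55015645/1857) = 88477*(-1857/55015645) = -164301789/55015645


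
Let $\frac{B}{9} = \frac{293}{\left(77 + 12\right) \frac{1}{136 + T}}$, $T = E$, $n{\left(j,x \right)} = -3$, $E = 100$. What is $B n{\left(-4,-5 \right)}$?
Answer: $- \frac{1866996}{89} \approx -20977.0$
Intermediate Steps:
$T = 100$
$B = \frac{622332}{89}$ ($B = 9 \frac{293}{\left(77 + 12\right) \frac{1}{136 + 100}} = 9 \frac{293}{89 \cdot \frac{1}{236}} = 9 \frac{293}{\frac{89}{236}} = 9 \cdot 293 \cdot \frac{236}{89} = 9 \cdot \frac{69148}{89} = \frac{622332}{89} \approx 6992.5$)
$B n{\left(-4,-5 \right)} = \frac{622332}{89} \left(-3\right) = - \frac{1866996}{89}$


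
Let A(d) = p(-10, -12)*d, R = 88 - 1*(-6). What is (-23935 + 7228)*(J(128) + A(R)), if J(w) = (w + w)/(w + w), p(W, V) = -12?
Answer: 18828789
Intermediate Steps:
R = 94 (R = 88 + 6 = 94)
J(w) = 1 (J(w) = (2*w)/((2*w)) = (2*w)*(1/(2*w)) = 1)
A(d) = -12*d
(-23935 + 7228)*(J(128) + A(R)) = (-23935 + 7228)*(1 - 12*94) = -16707*(1 - 1128) = -16707*(-1127) = 18828789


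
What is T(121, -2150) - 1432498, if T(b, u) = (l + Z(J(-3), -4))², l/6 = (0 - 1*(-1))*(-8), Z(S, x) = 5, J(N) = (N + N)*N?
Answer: -1430649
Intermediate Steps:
J(N) = 2*N² (J(N) = (2*N)*N = 2*N²)
l = -48 (l = 6*((0 - 1*(-1))*(-8)) = 6*((0 + 1)*(-8)) = 6*(1*(-8)) = 6*(-8) = -48)
T(b, u) = 1849 (T(b, u) = (-48 + 5)² = (-43)² = 1849)
T(121, -2150) - 1432498 = 1849 - 1432498 = -1430649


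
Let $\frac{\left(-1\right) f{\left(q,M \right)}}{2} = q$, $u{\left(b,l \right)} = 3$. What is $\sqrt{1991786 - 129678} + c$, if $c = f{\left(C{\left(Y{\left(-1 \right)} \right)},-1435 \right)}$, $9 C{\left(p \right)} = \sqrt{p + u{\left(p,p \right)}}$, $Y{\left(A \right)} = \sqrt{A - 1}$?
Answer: $2 \sqrt{465527} - \frac{2 \sqrt{3 + i \sqrt{2}}}{9} \approx 1364.2 - 0.088419 i$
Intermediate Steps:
$Y{\left(A \right)} = \sqrt{-1 + A}$
$C{\left(p \right)} = \frac{\sqrt{3 + p}}{9}$ ($C{\left(p \right)} = \frac{\sqrt{p + 3}}{9} = \frac{\sqrt{3 + p}}{9}$)
$f{\left(q,M \right)} = - 2 q$
$c = - \frac{2 \sqrt{3 + i \sqrt{2}}}{9}$ ($c = - 2 \frac{\sqrt{3 + \sqrt{-1 - 1}}}{9} = - 2 \frac{\sqrt{3 + \sqrt{-2}}}{9} = - 2 \frac{\sqrt{3 + i \sqrt{2}}}{9} = - \frac{2 \sqrt{3 + i \sqrt{2}}}{9} \approx -0.39493 - 0.088419 i$)
$\sqrt{1991786 - 129678} + c = \sqrt{1991786 - 129678} - \frac{2 \sqrt{3 + i \sqrt{2}}}{9} = \sqrt{1862108} - \frac{2 \sqrt{3 + i \sqrt{2}}}{9} = 2 \sqrt{465527} - \frac{2 \sqrt{3 + i \sqrt{2}}}{9}$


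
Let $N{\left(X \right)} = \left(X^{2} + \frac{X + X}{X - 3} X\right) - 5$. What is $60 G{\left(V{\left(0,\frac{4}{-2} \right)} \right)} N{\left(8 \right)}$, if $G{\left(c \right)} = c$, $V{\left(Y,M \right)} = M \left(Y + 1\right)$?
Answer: $-10152$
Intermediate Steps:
$V{\left(Y,M \right)} = M \left(1 + Y\right)$
$N{\left(X \right)} = -5 + X^{2} + \frac{2 X^{2}}{-3 + X}$ ($N{\left(X \right)} = \left(X^{2} + \frac{2 X}{-3 + X} X\right) - 5 = \left(X^{2} + \frac{2 X^{2}}{-3 + X}\right) - 5 = -5 + X^{2} + \frac{2 X^{2}}{-3 + X}$)
$60 G{\left(V{\left(0,\frac{4}{-2} \right)} \right)} N{\left(8 \right)} = 60 \frac{4}{-2} \left(1 + 0\right) \frac{15 + 8^{3} - 8^{2} - 40}{-3 + 8} = 60 \cdot 4 \left(- \frac{1}{2}\right) 1 \frac{15 + 512 - 64 - 40}{5} = 60 \left(\left(-2\right) 1\right) \frac{15 + 512 - 64 - 40}{5} = 60 \left(-2\right) \frac{1}{5} \cdot 423 = \left(-120\right) \frac{423}{5} = -10152$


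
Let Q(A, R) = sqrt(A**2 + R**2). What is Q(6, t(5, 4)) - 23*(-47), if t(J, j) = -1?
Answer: 1081 + sqrt(37) ≈ 1087.1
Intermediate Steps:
Q(6, t(5, 4)) - 23*(-47) = sqrt(6**2 + (-1)**2) - 23*(-47) = sqrt(36 + 1) + 1081 = sqrt(37) + 1081 = 1081 + sqrt(37)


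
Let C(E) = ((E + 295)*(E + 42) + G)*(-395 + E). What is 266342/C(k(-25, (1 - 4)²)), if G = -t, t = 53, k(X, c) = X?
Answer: -133171/952770 ≈ -0.13977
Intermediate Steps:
G = -53 (G = -1*53 = -53)
C(E) = (-395 + E)*(-53 + (42 + E)*(295 + E)) (C(E) = ((E + 295)*(E + 42) - 53)*(-395 + E) = ((295 + E)*(42 + E) - 53)*(-395 + E) = ((42 + E)*(295 + E) - 53)*(-395 + E) = (-53 + (42 + E)*(295 + E))*(-395 + E) = (-395 + E)*(-53 + (42 + E)*(295 + E)))
266342/C(k(-25, (1 - 4)²)) = 266342/(-4873115 + (-25)³ - 120778*(-25) - 58*(-25)²) = 266342/(-4873115 - 15625 + 3019450 - 58*625) = 266342/(-4873115 - 15625 + 3019450 - 36250) = 266342/(-1905540) = 266342*(-1/1905540) = -133171/952770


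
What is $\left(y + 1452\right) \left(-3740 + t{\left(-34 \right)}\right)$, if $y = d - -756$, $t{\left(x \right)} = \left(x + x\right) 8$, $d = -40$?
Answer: $-9287712$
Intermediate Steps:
$t{\left(x \right)} = 16 x$ ($t{\left(x \right)} = 2 x 8 = 16 x$)
$y = 716$ ($y = -40 - -756 = -40 + 756 = 716$)
$\left(y + 1452\right) \left(-3740 + t{\left(-34 \right)}\right) = \left(716 + 1452\right) \left(-3740 + 16 \left(-34\right)\right) = 2168 \left(-3740 - 544\right) = 2168 \left(-4284\right) = -9287712$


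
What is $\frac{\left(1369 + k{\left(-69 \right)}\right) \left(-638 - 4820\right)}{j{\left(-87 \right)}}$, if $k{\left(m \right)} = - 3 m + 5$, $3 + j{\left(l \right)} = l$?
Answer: $\frac{1438183}{15} \approx 95879.0$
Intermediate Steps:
$j{\left(l \right)} = -3 + l$
$k{\left(m \right)} = 5 - 3 m$
$\frac{\left(1369 + k{\left(-69 \right)}\right) \left(-638 - 4820\right)}{j{\left(-87 \right)}} = \frac{\left(1369 + \left(5 - -207\right)\right) \left(-638 - 4820\right)}{-3 - 87} = \frac{\left(1369 + \left(5 + 207\right)\right) \left(-5458\right)}{-90} = \left(1369 + 212\right) \left(-5458\right) \left(- \frac{1}{90}\right) = 1581 \left(-5458\right) \left(- \frac{1}{90}\right) = \left(-8629098\right) \left(- \frac{1}{90}\right) = \frac{1438183}{15}$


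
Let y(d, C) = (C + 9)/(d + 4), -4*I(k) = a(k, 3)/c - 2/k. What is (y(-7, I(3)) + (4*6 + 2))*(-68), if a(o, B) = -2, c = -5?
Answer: -70312/45 ≈ -1562.5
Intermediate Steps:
I(k) = -1/10 + 1/(2*k) (I(k) = -(-2/(-5) - 2/k)/4 = -(-2*(-1/5) - 2/k)/4 = -(2/5 - 2/k)/4 = -1/10 + 1/(2*k))
y(d, C) = (9 + C)/(4 + d)
(y(-7, I(3)) + (4*6 + 2))*(-68) = ((9 + (1/10)*(5 - 1*3)/3)/(4 - 7) + (4*6 + 2))*(-68) = ((9 + (1/10)*(1/3)*(5 - 3))/(-3) + (24 + 2))*(-68) = (-(9 + (1/10)*(1/3)*2)/3 + 26)*(-68) = (-(9 + 1/15)/3 + 26)*(-68) = (-1/3*136/15 + 26)*(-68) = (-136/45 + 26)*(-68) = (1034/45)*(-68) = -70312/45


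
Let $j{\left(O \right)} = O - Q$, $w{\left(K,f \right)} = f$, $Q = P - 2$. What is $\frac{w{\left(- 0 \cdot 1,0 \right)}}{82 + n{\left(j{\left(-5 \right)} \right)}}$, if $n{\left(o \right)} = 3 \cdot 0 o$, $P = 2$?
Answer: $0$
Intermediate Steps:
$Q = 0$ ($Q = 2 - 2 = 0$)
$j{\left(O \right)} = O$ ($j{\left(O \right)} = O - 0 = O + 0 = O$)
$n{\left(o \right)} = 0$ ($n{\left(o \right)} = 0 o = 0$)
$\frac{w{\left(- 0 \cdot 1,0 \right)}}{82 + n{\left(j{\left(-5 \right)} \right)}} = \frac{0}{82 + 0} = \frac{0}{82} = 0 \cdot \frac{1}{82} = 0$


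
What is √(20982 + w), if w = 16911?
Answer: √37893 ≈ 194.66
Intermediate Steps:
√(20982 + w) = √(20982 + 16911) = √37893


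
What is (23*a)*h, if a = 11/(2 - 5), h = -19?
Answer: 4807/3 ≈ 1602.3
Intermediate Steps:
a = -11/3 (a = 11/(-3) = -⅓*11 = -11/3 ≈ -3.6667)
(23*a)*h = (23*(-11/3))*(-19) = -253/3*(-19) = 4807/3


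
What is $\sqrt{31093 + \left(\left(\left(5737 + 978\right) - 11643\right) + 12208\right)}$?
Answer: $\sqrt{38373} \approx 195.89$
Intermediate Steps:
$\sqrt{31093 + \left(\left(\left(5737 + 978\right) - 11643\right) + 12208\right)} = \sqrt{31093 + \left(\left(6715 - 11643\right) + 12208\right)} = \sqrt{31093 + \left(-4928 + 12208\right)} = \sqrt{31093 + 7280} = \sqrt{38373}$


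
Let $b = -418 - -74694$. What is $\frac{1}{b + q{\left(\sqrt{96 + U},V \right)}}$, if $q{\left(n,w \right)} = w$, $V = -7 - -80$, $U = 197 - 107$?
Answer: $\frac{1}{74349} \approx 1.345 \cdot 10^{-5}$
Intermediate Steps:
$U = 90$ ($U = 197 - 107 = 90$)
$V = 73$ ($V = -7 + 80 = 73$)
$b = 74276$ ($b = -418 + 74694 = 74276$)
$\frac{1}{b + q{\left(\sqrt{96 + U},V \right)}} = \frac{1}{74276 + 73} = \frac{1}{74349}$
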